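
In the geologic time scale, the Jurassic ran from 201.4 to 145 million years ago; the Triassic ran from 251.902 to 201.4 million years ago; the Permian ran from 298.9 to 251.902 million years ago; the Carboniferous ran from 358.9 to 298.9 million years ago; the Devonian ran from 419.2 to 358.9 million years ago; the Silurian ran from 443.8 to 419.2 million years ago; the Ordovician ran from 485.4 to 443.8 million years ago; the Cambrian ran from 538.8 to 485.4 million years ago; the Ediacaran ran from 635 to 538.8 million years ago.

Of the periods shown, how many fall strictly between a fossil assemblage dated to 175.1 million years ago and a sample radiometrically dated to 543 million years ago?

7

The older date is 543 Ma and the younger is 175.1 Ma.
Periods with start < 543 and end > 175.1 Ma: Cambrian (538.8–485.4), Ordovician (485.4–443.8), Silurian (443.8–419.2), Devonian (419.2–358.9), Carboniferous (358.9–298.9), Permian (298.9–251.902), Triassic (251.902–201.4).
That is 7 complete periods.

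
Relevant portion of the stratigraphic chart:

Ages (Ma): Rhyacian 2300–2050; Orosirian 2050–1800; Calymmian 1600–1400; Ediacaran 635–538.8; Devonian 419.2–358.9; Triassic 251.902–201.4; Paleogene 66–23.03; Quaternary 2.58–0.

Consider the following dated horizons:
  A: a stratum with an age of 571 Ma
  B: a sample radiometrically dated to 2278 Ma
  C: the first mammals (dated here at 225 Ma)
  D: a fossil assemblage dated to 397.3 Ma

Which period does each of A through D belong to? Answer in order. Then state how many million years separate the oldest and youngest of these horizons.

A — Ediacaran; B — Rhyacian; C — Triassic; D — Devonian; span 2053 million years

A: 571 Ma lies in 635–538.8 Ma, so Ediacaran.
B: 2278 Ma lies in 2300–2050 Ma, so Rhyacian.
C: 225 Ma lies in 251.902–201.4 Ma, so Triassic.
D: 397.3 Ma lies in 419.2–358.9 Ma, so Devonian.
Oldest = 2278 Ma, youngest = 225 Ma → span 2053 Myr.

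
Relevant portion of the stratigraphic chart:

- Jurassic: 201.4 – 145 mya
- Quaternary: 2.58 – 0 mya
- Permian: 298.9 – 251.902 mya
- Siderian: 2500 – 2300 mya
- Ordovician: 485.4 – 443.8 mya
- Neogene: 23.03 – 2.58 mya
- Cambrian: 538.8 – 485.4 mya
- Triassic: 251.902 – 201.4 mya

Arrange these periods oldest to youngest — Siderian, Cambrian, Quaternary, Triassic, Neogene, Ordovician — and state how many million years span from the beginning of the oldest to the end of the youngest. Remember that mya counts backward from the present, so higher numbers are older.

From the excerpt: Siderian 2500–2300; Cambrian 538.8–485.4; Quaternary 2.58–0; Triassic 251.902–201.4; Neogene 23.03–2.58; Ordovician 485.4–443.8 (Ma).
Larger Ma is earlier, so the oldest is Siderian and the youngest is Quaternary; oldest to youngest: Siderian, Cambrian, Ordovician, Triassic, Neogene, Quaternary.
Oldest start 2500 minus youngest end 0 gives 2500 Myr overall.

Siderian, Cambrian, Ordovician, Triassic, Neogene, Quaternary; total span 2500 Myr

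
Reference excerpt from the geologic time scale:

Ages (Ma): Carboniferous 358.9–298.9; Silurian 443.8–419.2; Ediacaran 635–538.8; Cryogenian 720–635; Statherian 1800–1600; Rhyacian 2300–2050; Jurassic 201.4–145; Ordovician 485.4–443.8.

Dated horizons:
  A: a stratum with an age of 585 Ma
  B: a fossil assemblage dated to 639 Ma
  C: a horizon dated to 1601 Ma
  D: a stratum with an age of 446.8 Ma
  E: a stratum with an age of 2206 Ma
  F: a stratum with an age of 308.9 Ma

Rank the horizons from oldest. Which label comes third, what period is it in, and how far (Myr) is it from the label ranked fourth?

Larger Ma means older, so oldest first: E 2206 > C 1601 > B 639 > A 585 > D 446.8 > F 308.9.
Counting 3 along gives B (639 Ma); the excerpt puts that inside the Cryogenian, 720–635 Ma.
Next in line is A (585 Ma), and 639 − 585 = 54 Myr.

B, in the Cryogenian; 54 million years to A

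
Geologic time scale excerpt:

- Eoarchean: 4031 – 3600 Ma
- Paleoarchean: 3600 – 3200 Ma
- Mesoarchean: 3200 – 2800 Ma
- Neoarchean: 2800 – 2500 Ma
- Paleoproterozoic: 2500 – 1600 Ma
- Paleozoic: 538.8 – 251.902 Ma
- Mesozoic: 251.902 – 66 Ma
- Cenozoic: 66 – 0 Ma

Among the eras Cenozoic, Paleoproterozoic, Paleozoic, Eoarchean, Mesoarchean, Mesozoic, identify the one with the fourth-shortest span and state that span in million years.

Mesoarchean, 400 million years

Start − end for each: Cenozoic 66 − 0 = 66; Paleoproterozoic 2500 − 1600 = 900; Paleozoic 538.8 − 251.902 = 286.898; Eoarchean 4031 − 3600 = 431; Mesoarchean 3200 − 2800 = 400; Mesozoic 251.902 − 66 = 185.902.
Ranking these from shortest: Cenozoic < Mesozoic < Paleozoic < Mesoarchean < Eoarchean < Paleoproterozoic.
Position 4 in that ranking is Mesoarchean, which lasted 400 Myr.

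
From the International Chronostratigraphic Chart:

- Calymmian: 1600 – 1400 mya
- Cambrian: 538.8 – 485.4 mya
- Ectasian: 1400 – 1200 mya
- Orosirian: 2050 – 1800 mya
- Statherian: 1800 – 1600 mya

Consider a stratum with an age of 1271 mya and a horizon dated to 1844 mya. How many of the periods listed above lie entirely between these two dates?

2

1844 Ma sits inside the Orosirian (2050–1800) and 1271 Ma inside the Ectasian (1400–1200); neither of those is wholly between the two dates.
The listed periods lying completely between them are Statherian, Calymmian — 2 in all.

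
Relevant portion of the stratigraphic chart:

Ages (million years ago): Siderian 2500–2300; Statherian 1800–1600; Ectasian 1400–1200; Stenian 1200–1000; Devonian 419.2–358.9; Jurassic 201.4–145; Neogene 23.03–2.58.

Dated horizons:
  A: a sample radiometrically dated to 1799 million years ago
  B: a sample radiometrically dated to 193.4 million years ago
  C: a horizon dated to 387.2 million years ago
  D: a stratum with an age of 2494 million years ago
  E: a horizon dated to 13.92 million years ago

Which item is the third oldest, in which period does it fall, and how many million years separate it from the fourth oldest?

Sorted oldest-first by Ma: D (2494), A (1799), C (387.2), B (193.4), E (13.92).
The third oldest is C at 387.2 Ma, which lies in 419.2–358.9 Ma: the Devonian.
The fourth oldest is B at 193.4 Ma; separation = |387.2 − 193.4| = 193.8 Myr.

C, in the Devonian; 193.8 million years to B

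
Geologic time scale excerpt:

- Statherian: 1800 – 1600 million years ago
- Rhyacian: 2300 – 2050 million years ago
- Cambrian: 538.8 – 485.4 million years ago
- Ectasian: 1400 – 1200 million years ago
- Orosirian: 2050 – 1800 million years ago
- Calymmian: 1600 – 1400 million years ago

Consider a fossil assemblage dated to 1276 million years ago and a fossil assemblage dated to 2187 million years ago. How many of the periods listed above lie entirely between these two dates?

The older date is 2187 Ma and the younger is 1276 Ma.
Periods with start < 2187 and end > 1276 Ma: Orosirian (2050–1800), Statherian (1800–1600), Calymmian (1600–1400).
That is 3 complete periods.

3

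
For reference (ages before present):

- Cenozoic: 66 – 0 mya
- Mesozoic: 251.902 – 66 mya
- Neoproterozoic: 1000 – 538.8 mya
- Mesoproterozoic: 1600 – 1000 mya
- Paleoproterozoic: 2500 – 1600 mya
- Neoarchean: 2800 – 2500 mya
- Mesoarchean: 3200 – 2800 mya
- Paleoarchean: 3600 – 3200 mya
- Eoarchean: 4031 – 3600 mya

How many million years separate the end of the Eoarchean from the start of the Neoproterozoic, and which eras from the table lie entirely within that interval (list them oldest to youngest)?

2600 million years; Paleoarchean, Mesoarchean, Neoarchean, Paleoproterozoic, Mesoproterozoic

End of Eoarchean = 3600 Ma; start of Neoproterozoic = 1000 Ma.
Gap = 3600 − 1000 = 2600 Myr.
Eras wholly inside 3600–1000 Ma: Paleoarchean (3600–3200), Mesoarchean (3200–2800), Neoarchean (2800–2500), Paleoproterozoic (2500–1600), Mesoproterozoic (1600–1000).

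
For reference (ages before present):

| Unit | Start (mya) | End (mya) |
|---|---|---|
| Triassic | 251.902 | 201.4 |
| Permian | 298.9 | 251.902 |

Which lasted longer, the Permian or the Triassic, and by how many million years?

Permian: 298.9 − 251.902 = 46.998 Myr.
Triassic: 251.902 − 201.4 = 50.502 Myr.
Difference: 50.502 − 46.998 = 3.504 Myr, so the Triassic was longer.

Triassic, by 3.504 million years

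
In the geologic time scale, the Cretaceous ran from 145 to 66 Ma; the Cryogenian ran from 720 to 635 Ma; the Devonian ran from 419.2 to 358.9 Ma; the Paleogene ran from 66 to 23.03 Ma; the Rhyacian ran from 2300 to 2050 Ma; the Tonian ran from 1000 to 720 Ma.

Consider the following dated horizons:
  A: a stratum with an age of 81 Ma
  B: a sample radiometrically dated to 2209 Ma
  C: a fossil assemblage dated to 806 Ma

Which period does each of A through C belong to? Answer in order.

A — Cretaceous; B — Rhyacian; C — Tonian

Match each age against the start–end ranges in the excerpt: A = 81 Ma → Cretaceous (145–66); B = 2209 Ma → Rhyacian (2300–2050); C = 806 Ma → Tonian (1000–720).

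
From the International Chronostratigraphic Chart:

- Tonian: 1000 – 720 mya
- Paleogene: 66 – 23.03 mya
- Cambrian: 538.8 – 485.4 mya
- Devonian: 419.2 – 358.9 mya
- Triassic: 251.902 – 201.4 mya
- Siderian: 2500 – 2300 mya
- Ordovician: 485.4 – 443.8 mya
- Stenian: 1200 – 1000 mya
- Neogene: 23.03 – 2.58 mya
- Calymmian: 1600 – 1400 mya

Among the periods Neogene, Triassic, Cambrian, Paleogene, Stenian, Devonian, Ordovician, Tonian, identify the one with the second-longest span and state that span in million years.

Stenian, 200 million years

Durations: Neogene 20.45; Triassic 50.502; Cambrian 53.4; Paleogene 42.97; Stenian 200; Devonian 60.3; Ordovician 41.6; Tonian 280 Myr.
Sorted longest-first: Tonian (280), Stenian (200), Devonian (60.3), Cambrian (53.4), Triassic (50.502), Paleogene (42.97), Ordovician (41.6), Neogene (20.45).
The second longest is Stenian at 200 Myr.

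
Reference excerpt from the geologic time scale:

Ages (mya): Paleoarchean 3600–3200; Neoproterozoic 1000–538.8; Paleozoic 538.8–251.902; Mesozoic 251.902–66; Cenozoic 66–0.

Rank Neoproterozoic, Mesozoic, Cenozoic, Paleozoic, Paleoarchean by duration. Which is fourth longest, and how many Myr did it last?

Durations: Neoproterozoic 461.2; Mesozoic 185.902; Cenozoic 66; Paleozoic 286.898; Paleoarchean 400 Myr.
Sorted longest-first: Neoproterozoic (461.2), Paleoarchean (400), Paleozoic (286.898), Mesozoic (185.902), Cenozoic (66).
The fourth longest is Mesozoic at 185.902 Myr.

Mesozoic, 185.902 million years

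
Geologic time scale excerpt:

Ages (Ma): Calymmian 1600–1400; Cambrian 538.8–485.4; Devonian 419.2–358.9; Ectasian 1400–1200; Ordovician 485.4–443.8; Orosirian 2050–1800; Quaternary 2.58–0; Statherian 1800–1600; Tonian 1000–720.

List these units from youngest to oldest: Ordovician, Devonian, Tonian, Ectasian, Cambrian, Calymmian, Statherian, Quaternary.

Quaternary, then Devonian, then Ordovician, then Cambrian, then Tonian, then Ectasian, then Calymmian, then Statherian

Read off each span (Ma): Ordovician 485.4–443.8; Devonian 419.2–358.9; Tonian 1000–720; Ectasian 1400–1200; Cambrian 538.8–485.4; Calymmian 1600–1400; Statherian 1800–1600; Quaternary 2.58–0.
Larger Ma is older, so oldest→youngest is Statherian, Calymmian, Ectasian, Tonian, Cambrian, Ordovician, Devonian, Quaternary; reverse it for youngest→oldest.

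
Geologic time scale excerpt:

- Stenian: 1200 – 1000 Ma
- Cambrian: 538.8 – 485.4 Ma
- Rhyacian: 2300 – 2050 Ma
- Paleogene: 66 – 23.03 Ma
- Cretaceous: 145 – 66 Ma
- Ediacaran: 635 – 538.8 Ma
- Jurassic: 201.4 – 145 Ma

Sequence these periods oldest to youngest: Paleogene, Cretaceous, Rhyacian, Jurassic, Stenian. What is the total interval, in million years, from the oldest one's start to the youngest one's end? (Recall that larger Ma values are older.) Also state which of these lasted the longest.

Rhyacian → Stenian → Jurassic → Cretaceous → Paleogene; total span 2276.97 Myr; longest is Rhyacian

Start ages (Ma): Rhyacian 2300, Stenian 1200, Jurassic 201.4, Cretaceous 145, Paleogene 66.
Ordered oldest to youngest: Rhyacian, Stenian, Jurassic, Cretaceous, Paleogene.
Span = 2300 − 23.03 = 2276.97 Myr.
Durations: Rhyacian 250, Stenian 200, Cretaceous 79, Jurassic 56.4, Paleogene 42.97 → longest is Rhyacian (250 Myr).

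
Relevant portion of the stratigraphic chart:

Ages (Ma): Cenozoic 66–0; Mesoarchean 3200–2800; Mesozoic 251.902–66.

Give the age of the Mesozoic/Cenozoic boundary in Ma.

The Mesozoic ends and the Cenozoic begins at 66 Ma.

66 Ma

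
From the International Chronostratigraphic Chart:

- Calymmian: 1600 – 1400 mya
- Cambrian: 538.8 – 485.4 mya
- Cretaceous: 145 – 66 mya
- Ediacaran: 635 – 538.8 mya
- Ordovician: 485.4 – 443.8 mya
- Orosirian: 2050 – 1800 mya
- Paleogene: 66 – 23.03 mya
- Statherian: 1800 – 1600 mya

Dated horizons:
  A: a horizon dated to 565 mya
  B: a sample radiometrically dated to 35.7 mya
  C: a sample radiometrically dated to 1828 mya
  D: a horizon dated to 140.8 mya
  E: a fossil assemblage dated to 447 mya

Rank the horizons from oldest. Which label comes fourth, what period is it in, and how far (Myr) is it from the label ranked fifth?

D, in the Cretaceous; 105.1 million years to B

Larger Ma means older, so oldest first: C 1828 > A 565 > E 447 > D 140.8 > B 35.7.
Counting 4 along gives D (140.8 Ma); the excerpt puts that inside the Cretaceous, 145–66 Ma.
Next in line is B (35.7 Ma), and 140.8 − 35.7 = 105.1 Myr.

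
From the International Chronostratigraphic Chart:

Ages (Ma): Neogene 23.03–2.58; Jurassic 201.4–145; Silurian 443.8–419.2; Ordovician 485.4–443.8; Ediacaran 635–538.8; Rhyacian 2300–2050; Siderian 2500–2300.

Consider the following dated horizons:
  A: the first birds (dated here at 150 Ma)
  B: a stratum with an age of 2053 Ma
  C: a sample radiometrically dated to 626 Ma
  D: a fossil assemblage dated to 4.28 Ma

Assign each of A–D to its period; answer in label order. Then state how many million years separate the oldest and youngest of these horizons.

A — Jurassic; B — Rhyacian; C — Ediacaran; D — Neogene; span 2048.72 million years

Match each age against the start–end ranges in the excerpt: A = 150 Ma → Jurassic (201.4–145); B = 2053 Ma → Rhyacian (2300–2050); C = 626 Ma → Ediacaran (635–538.8); D = 4.28 Ma → Neogene (23.03–2.58).
The largest age is 2053 Ma and the smallest is 4.28 Ma; their difference is 2048.72 Myr.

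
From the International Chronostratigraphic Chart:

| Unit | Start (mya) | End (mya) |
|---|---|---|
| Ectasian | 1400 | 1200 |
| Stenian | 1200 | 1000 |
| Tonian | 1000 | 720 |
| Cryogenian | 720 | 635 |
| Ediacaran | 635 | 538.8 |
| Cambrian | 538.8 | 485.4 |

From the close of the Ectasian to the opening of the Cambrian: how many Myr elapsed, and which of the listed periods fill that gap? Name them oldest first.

661.2 million years; Stenian, Tonian, Cryogenian, Ediacaran

The Ectasian closes at 1200 Ma and the Cambrian opens at 538.8 Ma, so the interval is 1200 − 538.8 = 661.2 Myr.
A period fits inside if it starts at or after 1200 Ma and ends at or before 538.8 Ma; oldest first that gives Stenian, Tonian, Cryogenian, Ediacaran.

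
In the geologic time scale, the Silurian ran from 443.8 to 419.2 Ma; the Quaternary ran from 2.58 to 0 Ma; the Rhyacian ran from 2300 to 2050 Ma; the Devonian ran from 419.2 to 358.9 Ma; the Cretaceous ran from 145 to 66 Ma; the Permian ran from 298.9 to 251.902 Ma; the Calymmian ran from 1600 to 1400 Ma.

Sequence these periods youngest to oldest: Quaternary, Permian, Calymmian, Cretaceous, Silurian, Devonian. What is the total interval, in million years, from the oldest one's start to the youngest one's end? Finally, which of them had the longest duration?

Quaternary → Cretaceous → Permian → Devonian → Silurian → Calymmian; total span 1600 Myr; longest is Calymmian

From the excerpt: Quaternary 2.58–0; Permian 298.9–251.902; Calymmian 1600–1400; Cretaceous 145–66; Silurian 443.8–419.2; Devonian 419.2–358.9 (Ma).
Larger Ma is earlier, so the oldest is Calymmian and the youngest is Quaternary; youngest to oldest: Quaternary, Cretaceous, Permian, Devonian, Silurian, Calymmian.
Oldest start 1600 minus youngest end 0 gives 1600 Myr overall.
Individual lengths (start − end): Quaternary 2.58; Devonian 60.3; Cretaceous 79; Calymmian 200; Silurian 24.6; Permian 46.998. The largest is Calymmian at 200 Myr.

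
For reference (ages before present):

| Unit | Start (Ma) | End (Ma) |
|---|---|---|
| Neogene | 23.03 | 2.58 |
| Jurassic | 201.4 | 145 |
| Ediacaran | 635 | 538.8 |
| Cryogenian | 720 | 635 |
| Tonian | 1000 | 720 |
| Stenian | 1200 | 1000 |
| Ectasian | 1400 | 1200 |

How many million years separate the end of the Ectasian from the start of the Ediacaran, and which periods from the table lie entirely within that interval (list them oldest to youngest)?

The Ectasian closes at 1200 Ma and the Ediacaran opens at 635 Ma, so the interval is 1200 − 635 = 565 Myr.
A period fits inside if it starts at or after 1200 Ma and ends at or before 635 Ma; oldest first that gives Stenian, Tonian, Cryogenian.

565 million years; Stenian, Tonian, Cryogenian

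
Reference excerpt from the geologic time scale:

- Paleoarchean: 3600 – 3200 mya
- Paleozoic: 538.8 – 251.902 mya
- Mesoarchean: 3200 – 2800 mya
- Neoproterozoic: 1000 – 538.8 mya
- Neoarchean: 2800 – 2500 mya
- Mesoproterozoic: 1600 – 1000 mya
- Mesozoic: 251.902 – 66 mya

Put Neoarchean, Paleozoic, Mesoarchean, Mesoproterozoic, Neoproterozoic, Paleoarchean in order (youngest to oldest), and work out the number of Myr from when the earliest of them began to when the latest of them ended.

Paleozoic, Neoproterozoic, Mesoproterozoic, Neoarchean, Mesoarchean, Paleoarchean; total span 3348.098 Myr

Start ages (Ma): Paleoarchean 3600, Mesoarchean 3200, Neoarchean 2800, Mesoproterozoic 1600, Neoproterozoic 1000, Paleozoic 538.8.
Ordered youngest to oldest: Paleozoic, Neoproterozoic, Mesoproterozoic, Neoarchean, Mesoarchean, Paleoarchean.
Span = 3600 − 251.902 = 3348.098 Myr.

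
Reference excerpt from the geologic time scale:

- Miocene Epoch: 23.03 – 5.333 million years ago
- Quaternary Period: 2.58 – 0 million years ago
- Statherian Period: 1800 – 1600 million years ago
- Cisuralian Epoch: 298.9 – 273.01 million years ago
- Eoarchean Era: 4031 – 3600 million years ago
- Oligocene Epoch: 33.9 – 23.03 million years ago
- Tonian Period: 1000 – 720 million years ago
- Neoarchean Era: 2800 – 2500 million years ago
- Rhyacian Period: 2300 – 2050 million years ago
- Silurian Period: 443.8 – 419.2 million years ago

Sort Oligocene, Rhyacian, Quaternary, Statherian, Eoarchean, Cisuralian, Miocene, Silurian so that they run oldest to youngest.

Eoarchean, Rhyacian, Statherian, Silurian, Cisuralian, Oligocene, Miocene, Quaternary

Sorting by start age (descending Ma, since larger Ma = older): Eoarchean began 4031, Rhyacian began 2300, Statherian began 1800, Silurian began 443.8, Cisuralian began 298.9, Oligocene began 33.9, Miocene began 23.03, Quaternary began 2.58.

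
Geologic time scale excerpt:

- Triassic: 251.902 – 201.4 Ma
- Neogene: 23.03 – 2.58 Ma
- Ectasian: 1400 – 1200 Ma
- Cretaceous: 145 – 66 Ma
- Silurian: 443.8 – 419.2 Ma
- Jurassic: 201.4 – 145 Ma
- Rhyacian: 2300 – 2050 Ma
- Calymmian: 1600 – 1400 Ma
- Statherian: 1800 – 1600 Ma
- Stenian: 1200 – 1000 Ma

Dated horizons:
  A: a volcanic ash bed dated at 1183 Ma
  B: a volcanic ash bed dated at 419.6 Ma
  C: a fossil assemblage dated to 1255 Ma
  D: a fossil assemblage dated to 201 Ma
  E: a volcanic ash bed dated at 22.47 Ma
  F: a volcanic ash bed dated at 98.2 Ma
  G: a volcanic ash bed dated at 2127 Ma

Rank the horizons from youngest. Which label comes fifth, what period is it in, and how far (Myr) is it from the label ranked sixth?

A, in the Stenian; 72 million years to C

Smaller Ma means younger, so youngest first: E 22.47 < F 98.2 < D 201 < B 419.6 < A 1183 < C 1255 < G 2127.
Counting 5 along gives A (1183 Ma); the excerpt puts that inside the Stenian, 1200–1000 Ma.
Next in line is C (1255 Ma), and 1255 − 1183 = 72 Myr.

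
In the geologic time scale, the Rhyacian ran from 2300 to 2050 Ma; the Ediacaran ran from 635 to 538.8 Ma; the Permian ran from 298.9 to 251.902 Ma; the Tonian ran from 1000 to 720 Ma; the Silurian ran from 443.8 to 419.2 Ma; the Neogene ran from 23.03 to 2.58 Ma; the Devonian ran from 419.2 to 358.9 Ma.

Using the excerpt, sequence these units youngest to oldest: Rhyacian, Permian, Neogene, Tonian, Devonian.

Neogene, Permian, Devonian, Tonian, Rhyacian

Read off each span (Ma): Rhyacian 2300–2050; Permian 298.9–251.902; Neogene 23.03–2.58; Tonian 1000–720; Devonian 419.2–358.9.
Larger Ma is older, so oldest→youngest is Rhyacian, Tonian, Devonian, Permian, Neogene; reverse it for youngest→oldest.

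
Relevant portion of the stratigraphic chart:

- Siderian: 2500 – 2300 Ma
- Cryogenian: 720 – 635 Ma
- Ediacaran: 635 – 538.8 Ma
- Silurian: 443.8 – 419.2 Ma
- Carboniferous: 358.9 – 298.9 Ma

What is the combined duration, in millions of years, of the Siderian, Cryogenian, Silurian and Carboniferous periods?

369.6 million years

Each duration: Siderian = 200; Cryogenian = 85; Silurian = 24.6; Carboniferous = 60.
Sum: 200 + 85 + 24.6 + 60 = 369.6 Myr.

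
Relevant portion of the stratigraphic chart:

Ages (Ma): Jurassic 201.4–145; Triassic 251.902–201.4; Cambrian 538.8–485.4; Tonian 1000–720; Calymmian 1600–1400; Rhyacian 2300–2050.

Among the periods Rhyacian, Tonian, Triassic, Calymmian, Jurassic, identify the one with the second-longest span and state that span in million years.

Rhyacian, 250 million years

Durations: Rhyacian 250; Tonian 280; Triassic 50.502; Calymmian 200; Jurassic 56.4 Myr.
Sorted longest-first: Tonian (280), Rhyacian (250), Calymmian (200), Jurassic (56.4), Triassic (50.502).
The second longest is Rhyacian at 250 Myr.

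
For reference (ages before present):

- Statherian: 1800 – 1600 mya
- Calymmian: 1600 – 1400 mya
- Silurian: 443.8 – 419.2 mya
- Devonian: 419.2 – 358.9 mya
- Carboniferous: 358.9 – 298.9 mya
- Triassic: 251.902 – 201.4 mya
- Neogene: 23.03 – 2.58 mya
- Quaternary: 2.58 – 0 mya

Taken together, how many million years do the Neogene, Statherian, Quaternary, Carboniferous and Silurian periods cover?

307.63 million years

Each duration: Neogene = 20.45; Statherian = 200; Quaternary = 2.58; Carboniferous = 60; Silurian = 24.6.
Sum: 20.45 + 200 + 2.58 + 60 + 24.6 = 307.63 Myr.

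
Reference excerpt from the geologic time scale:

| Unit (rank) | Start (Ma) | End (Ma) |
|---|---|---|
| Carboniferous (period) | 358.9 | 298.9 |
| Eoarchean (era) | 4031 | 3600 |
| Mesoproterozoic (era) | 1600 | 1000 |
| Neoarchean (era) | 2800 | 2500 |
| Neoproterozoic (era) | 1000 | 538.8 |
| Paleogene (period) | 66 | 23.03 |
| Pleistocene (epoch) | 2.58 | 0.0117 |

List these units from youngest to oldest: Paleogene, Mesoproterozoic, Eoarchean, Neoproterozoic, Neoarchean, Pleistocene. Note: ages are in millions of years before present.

Pleistocene, Paleogene, Neoproterozoic, Mesoproterozoic, Neoarchean, Eoarchean

Read off each span (Ma): Paleogene 66–23.03; Mesoproterozoic 1600–1000; Eoarchean 4031–3600; Neoproterozoic 1000–538.8; Neoarchean 2800–2500; Pleistocene 2.58–0.0117.
Larger Ma is older, so oldest→youngest is Eoarchean, Neoarchean, Mesoproterozoic, Neoproterozoic, Paleogene, Pleistocene; reverse it for youngest→oldest.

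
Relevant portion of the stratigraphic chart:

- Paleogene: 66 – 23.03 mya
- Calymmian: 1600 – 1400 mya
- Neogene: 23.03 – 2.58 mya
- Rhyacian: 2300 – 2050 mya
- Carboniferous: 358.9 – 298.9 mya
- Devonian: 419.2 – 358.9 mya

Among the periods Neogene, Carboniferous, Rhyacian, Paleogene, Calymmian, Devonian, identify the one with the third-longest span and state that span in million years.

Start − end for each: Neogene 23.03 − 2.58 = 20.45; Carboniferous 358.9 − 298.9 = 60; Rhyacian 2300 − 2050 = 250; Paleogene 66 − 23.03 = 42.97; Calymmian 1600 − 1400 = 200; Devonian 419.2 − 358.9 = 60.3.
Ranking these from longest: Rhyacian > Calymmian > Devonian > Carboniferous > Paleogene > Neogene.
Position 3 in that ranking is Devonian, which lasted 60.3 Myr.

Devonian, 60.3 million years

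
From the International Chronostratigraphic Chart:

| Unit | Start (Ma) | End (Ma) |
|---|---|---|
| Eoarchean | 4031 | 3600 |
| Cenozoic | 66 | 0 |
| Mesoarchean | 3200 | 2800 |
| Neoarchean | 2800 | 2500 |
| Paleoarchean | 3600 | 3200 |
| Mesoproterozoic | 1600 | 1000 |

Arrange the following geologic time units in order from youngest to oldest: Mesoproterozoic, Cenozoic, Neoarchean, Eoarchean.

Cenozoic, Mesoproterozoic, Neoarchean, Eoarchean

The oldest of these is Eoarchean (starts 4031 Ma) and the youngest is Cenozoic (ends 0 Ma).
In between, by decreasing start age: Neoarchean (2800), Mesoproterozoic (1600).
Listing youngest first means reversing that sequence.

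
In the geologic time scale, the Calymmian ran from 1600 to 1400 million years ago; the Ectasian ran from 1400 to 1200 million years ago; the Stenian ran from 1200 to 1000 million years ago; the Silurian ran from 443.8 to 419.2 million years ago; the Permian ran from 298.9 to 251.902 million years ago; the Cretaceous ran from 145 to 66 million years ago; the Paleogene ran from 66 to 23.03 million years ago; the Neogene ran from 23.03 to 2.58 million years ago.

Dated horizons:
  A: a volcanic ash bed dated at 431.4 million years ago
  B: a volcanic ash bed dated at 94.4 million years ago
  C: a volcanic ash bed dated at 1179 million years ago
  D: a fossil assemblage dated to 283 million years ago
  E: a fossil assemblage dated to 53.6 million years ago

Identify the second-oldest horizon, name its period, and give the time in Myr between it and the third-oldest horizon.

Sorted oldest-first by Ma: C (1179), A (431.4), D (283), B (94.4), E (53.6).
The second oldest is A at 431.4 Ma, which lies in 443.8–419.2 Ma: the Silurian.
The third oldest is D at 283 Ma; separation = |431.4 − 283| = 148.4 Myr.

A, in the Silurian; 148.4 million years to D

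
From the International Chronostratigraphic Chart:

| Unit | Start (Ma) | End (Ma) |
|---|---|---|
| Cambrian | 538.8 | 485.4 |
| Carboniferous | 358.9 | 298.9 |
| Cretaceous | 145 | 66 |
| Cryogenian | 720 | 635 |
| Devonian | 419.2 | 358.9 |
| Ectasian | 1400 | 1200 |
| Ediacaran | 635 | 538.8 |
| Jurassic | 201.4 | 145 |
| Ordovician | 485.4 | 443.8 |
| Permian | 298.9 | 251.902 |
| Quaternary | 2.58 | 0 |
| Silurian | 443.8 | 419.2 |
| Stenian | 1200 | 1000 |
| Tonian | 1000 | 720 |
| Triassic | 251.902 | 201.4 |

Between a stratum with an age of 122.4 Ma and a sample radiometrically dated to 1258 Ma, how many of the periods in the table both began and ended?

1258 Ma sits inside the Ectasian (1400–1200) and 122.4 Ma inside the Cretaceous (145–66); neither of those is wholly between the two dates.
The listed periods lying completely between them are Stenian, Tonian, Cryogenian, Ediacaran, Cambrian, Ordovician, Silurian, Devonian, Carboniferous, Permian, Triassic, Jurassic — 12 in all.

12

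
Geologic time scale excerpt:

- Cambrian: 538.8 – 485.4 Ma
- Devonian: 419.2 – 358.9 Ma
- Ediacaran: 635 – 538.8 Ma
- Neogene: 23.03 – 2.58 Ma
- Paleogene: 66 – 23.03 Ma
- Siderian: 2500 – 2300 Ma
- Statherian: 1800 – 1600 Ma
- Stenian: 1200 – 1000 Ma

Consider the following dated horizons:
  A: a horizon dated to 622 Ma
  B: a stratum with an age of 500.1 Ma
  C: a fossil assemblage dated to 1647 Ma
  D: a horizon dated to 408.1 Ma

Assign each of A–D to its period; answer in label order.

A — Ediacaran; B — Cambrian; C — Statherian; D — Devonian

Match each age against the start–end ranges in the excerpt: A = 622 Ma → Ediacaran (635–538.8); B = 500.1 Ma → Cambrian (538.8–485.4); C = 1647 Ma → Statherian (1800–1600); D = 408.1 Ma → Devonian (419.2–358.9).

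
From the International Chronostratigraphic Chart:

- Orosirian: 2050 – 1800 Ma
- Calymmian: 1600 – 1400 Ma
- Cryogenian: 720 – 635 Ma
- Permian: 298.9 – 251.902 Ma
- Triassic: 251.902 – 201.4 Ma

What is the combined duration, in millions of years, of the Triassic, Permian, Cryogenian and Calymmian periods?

Duration is start − end for each: (251.902 − 201.4) + (298.9 − 251.902) + (720 − 635) + (1600 − 1400).
That is 50.502 + 46.998 + 85 + 200, which totals 382.5 million years.

382.5 million years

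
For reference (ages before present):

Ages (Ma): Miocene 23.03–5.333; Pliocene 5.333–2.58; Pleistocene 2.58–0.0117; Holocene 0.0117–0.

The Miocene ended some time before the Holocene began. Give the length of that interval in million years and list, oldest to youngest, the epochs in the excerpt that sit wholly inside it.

The Miocene closes at 5.333 Ma and the Holocene opens at 0.0117 Ma, so the interval is 5.333 − 0.0117 = 5.3213 Myr.
An epoch fits inside if it starts at or after 5.333 Ma and ends at or before 0.0117 Ma; oldest first that gives Pliocene, Pleistocene.

5.3213 million years; Pliocene, Pleistocene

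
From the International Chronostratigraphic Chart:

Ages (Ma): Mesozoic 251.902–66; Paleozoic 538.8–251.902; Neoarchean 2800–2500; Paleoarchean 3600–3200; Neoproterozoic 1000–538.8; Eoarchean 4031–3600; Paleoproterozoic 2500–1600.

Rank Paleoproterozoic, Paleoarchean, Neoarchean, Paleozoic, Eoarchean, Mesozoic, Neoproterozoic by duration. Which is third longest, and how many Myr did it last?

Eoarchean, 431 million years

Start − end for each: Paleoproterozoic 2500 − 1600 = 900; Paleoarchean 3600 − 3200 = 400; Neoarchean 2800 − 2500 = 300; Paleozoic 538.8 − 251.902 = 286.898; Eoarchean 4031 − 3600 = 431; Mesozoic 251.902 − 66 = 185.902; Neoproterozoic 1000 − 538.8 = 461.2.
Ranking these from longest: Paleoproterozoic > Neoproterozoic > Eoarchean > Paleoarchean > Neoarchean > Paleozoic > Mesozoic.
Position 3 in that ranking is Eoarchean, which lasted 431 Myr.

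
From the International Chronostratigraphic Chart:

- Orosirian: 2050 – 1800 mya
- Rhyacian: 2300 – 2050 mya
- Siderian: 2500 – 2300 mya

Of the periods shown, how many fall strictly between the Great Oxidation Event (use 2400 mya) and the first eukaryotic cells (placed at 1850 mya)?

1

The older date is 2400 Ma and the younger is 1850 Ma.
Periods with start < 2400 and end > 1850 Ma: Rhyacian (2300–2050).
That is 1 complete period.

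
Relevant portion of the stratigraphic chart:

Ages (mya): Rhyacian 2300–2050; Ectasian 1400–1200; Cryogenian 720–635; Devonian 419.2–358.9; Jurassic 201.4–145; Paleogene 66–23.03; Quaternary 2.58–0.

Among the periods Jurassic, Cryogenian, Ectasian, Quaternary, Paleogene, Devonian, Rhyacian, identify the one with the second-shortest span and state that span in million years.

Paleogene, 42.97 million years

Durations: Jurassic 56.4; Cryogenian 85; Ectasian 200; Quaternary 2.58; Paleogene 42.97; Devonian 60.3; Rhyacian 250 Myr.
Sorted shortest-first: Quaternary (2.58), Paleogene (42.97), Jurassic (56.4), Devonian (60.3), Cryogenian (85), Ectasian (200), Rhyacian (250).
The second shortest is Paleogene at 42.97 Myr.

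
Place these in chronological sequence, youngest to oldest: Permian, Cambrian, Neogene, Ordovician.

Group by era (each group listed oldest first) — Paleozoic: Cambrian, Ordovician, Permian; Cenozoic: Neogene. The eras run Paleozoic → Mesozoic → Cenozoic. Concatenating the groups in that era order and then reversing gives youngest to oldest.

Neogene, Permian, Ordovician, Cambrian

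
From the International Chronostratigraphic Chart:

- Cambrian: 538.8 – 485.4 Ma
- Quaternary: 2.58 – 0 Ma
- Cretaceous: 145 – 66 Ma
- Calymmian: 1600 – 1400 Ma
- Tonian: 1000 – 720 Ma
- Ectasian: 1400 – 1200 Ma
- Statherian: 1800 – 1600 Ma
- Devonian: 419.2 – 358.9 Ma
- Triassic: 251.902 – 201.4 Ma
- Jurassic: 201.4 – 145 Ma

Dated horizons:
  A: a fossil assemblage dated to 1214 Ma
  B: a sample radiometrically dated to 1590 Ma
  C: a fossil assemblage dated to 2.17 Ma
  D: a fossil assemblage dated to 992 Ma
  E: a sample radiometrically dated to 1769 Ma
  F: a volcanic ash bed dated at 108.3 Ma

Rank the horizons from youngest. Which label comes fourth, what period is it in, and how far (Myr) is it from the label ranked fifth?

Smaller Ma means younger, so youngest first: C 2.17 < F 108.3 < D 992 < A 1214 < B 1590 < E 1769.
Counting 4 along gives A (1214 Ma); the excerpt puts that inside the Ectasian, 1400–1200 Ma.
Next in line is B (1590 Ma), and 1590 − 1214 = 376 Myr.

A, in the Ectasian; 376 million years to B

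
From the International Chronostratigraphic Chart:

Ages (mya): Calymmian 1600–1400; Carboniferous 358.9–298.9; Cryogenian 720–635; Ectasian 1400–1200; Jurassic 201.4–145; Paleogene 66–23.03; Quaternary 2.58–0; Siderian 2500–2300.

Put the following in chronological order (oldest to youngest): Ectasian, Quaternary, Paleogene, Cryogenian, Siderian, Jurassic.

Siderian → Ectasian → Cryogenian → Jurassic → Paleogene → Quaternary

Read off each span (Ma): Ectasian 1400–1200; Quaternary 2.58–0; Paleogene 66–23.03; Cryogenian 720–635; Siderian 2500–2300; Jurassic 201.4–145.
Larger Ma is older, so oldest→youngest is Siderian, Ectasian, Cryogenian, Jurassic, Paleogene, Quaternary.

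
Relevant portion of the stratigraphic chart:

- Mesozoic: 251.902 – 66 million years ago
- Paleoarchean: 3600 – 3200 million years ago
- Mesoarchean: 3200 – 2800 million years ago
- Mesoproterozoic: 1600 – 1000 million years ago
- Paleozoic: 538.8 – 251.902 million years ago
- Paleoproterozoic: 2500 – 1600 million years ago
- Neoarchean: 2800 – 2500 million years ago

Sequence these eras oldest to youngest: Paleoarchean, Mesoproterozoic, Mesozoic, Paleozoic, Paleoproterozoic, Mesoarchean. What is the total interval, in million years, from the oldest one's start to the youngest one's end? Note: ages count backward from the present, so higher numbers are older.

From the excerpt: Paleoarchean 3600–3200; Mesoproterozoic 1600–1000; Mesozoic 251.902–66; Paleozoic 538.8–251.902; Paleoproterozoic 2500–1600; Mesoarchean 3200–2800 (Ma).
Larger Ma is earlier, so the oldest is Paleoarchean and the youngest is Mesozoic; oldest to youngest: Paleoarchean, Mesoarchean, Paleoproterozoic, Mesoproterozoic, Paleozoic, Mesozoic.
Oldest start 3600 minus youngest end 66 gives 3534 Myr overall.

Paleoarchean, Mesoarchean, Paleoproterozoic, Mesoproterozoic, Paleozoic, Mesozoic; total span 3534 Myr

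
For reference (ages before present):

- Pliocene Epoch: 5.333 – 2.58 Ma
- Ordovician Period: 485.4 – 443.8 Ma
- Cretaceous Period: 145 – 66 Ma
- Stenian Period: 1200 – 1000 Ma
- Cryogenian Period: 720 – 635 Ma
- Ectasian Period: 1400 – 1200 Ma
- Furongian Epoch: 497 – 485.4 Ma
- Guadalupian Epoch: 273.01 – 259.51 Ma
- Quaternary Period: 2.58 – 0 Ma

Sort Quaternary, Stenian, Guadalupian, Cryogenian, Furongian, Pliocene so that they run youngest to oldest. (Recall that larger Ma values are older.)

Sorting by start age (ascending Ma, since larger Ma = older): Quaternary began 2.58, Pliocene began 5.333, Guadalupian began 273.01, Furongian began 497, Cryogenian began 720, Stenian began 1200.

Quaternary, Pliocene, Guadalupian, Furongian, Cryogenian, Stenian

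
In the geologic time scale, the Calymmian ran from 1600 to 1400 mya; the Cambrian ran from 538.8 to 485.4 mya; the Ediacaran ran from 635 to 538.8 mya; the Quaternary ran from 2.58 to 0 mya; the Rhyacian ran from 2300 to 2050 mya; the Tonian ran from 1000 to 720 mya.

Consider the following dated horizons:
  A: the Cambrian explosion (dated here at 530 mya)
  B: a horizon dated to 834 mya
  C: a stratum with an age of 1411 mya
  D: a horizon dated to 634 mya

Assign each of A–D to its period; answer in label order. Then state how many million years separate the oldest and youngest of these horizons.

Match each age against the start–end ranges in the excerpt: A = 530 Ma → Cambrian (538.8–485.4); B = 834 Ma → Tonian (1000–720); C = 1411 Ma → Calymmian (1600–1400); D = 634 Ma → Ediacaran (635–538.8).
The largest age is 1411 Ma and the smallest is 530 Ma; their difference is 881 Myr.

A — Cambrian; B — Tonian; C — Calymmian; D — Ediacaran; span 881 million years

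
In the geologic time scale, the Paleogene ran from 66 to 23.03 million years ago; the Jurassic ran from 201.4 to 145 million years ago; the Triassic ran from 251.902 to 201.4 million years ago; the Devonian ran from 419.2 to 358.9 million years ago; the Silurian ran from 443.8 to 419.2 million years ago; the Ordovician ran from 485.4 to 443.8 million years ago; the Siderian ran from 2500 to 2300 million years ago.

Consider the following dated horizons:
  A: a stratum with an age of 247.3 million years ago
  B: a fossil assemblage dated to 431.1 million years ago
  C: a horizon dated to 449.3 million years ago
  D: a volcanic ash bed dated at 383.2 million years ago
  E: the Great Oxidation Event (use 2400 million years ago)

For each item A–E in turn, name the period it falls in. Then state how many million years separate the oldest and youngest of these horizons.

A — Triassic; B — Silurian; C — Ordovician; D — Devonian; E — Siderian; span 2152.7 million years

Match each age against the start–end ranges in the excerpt: A = 247.3 Ma → Triassic (251.902–201.4); B = 431.1 Ma → Silurian (443.8–419.2); C = 449.3 Ma → Ordovician (485.4–443.8); D = 383.2 Ma → Devonian (419.2–358.9); E = 2400 Ma → Siderian (2500–2300).
The largest age is 2400 Ma and the smallest is 247.3 Ma; their difference is 2152.7 Myr.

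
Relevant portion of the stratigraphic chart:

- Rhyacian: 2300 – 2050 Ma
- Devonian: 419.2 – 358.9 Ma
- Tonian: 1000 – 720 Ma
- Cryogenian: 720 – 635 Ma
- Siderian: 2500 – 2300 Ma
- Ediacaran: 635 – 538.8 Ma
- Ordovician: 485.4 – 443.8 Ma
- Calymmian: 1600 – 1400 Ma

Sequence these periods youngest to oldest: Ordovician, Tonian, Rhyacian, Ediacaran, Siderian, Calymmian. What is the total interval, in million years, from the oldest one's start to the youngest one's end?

Ordovician → Ediacaran → Tonian → Calymmian → Rhyacian → Siderian; total span 2056.2 Myr

Start ages (Ma): Siderian 2500, Rhyacian 2300, Calymmian 1600, Tonian 1000, Ediacaran 635, Ordovician 485.4.
Ordered youngest to oldest: Ordovician, Ediacaran, Tonian, Calymmian, Rhyacian, Siderian.
Span = 2500 − 443.8 = 2056.2 Myr.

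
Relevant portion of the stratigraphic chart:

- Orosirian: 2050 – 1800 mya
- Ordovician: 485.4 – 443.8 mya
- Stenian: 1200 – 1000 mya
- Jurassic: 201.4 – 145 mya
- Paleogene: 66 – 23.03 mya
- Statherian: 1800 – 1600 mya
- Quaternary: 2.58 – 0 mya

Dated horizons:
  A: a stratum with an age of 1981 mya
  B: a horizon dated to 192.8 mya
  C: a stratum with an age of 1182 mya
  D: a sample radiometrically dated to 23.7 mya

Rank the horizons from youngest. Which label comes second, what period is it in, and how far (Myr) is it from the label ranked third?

B, in the Jurassic; 989.2 million years to C

Sorted youngest-first by Ma: D (23.7), B (192.8), C (1182), A (1981).
The second youngest is B at 192.8 Ma, which lies in 201.4–145 Ma: the Jurassic.
The third youngest is C at 1182 Ma; separation = |192.8 − 1182| = 989.2 Myr.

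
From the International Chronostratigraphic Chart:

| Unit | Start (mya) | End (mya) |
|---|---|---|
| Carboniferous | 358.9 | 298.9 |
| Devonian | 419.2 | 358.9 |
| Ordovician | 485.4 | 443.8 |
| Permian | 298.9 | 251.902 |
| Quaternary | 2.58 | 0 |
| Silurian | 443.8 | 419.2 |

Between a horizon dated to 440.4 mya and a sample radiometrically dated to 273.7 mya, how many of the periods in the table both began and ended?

2

440.4 Ma sits inside the Silurian (443.8–419.2) and 273.7 Ma inside the Permian (298.9–251.902); neither of those is wholly between the two dates.
The listed periods lying completely between them are Devonian, Carboniferous — 2 in all.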